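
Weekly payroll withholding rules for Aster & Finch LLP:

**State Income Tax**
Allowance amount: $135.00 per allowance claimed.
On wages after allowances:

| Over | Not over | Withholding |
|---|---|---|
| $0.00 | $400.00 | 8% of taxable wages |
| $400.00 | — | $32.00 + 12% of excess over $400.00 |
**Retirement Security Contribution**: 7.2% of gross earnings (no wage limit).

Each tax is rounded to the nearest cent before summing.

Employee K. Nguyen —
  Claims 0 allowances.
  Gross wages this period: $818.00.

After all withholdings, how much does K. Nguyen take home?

State Income Tax: taxable = $818.00
  $32.00 + 12% × ($818.00 − $400.00) = $32.00 + 12% × $418.00 = $82.16
Retirement Security Contribution: 7.2% × $818.00 = $58.90
Total withheld: $82.16 + $58.90 = $141.06
Net pay: $818.00 − $141.06 = $676.94

$676.94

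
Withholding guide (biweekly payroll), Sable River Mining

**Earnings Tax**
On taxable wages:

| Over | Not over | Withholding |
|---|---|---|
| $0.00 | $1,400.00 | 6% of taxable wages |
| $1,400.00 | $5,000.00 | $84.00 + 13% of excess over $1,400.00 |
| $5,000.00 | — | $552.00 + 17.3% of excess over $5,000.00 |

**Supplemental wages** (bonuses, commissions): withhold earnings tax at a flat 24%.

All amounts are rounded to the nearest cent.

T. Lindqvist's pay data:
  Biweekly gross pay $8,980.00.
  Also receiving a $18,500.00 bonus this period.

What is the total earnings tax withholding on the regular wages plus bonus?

Earnings Tax: taxable = $8,980.00
  $552.00 + 17.3% × ($8,980.00 − $5,000.00) = $552.00 + 17.3% × $3,980.00 = $1,240.54
Supplemental (24% flat on bonus): 24% × $18,500.00 = $4,440.00
Total earnings tax: $1,240.54 + $4,440.00 = $5,680.54

$5,680.54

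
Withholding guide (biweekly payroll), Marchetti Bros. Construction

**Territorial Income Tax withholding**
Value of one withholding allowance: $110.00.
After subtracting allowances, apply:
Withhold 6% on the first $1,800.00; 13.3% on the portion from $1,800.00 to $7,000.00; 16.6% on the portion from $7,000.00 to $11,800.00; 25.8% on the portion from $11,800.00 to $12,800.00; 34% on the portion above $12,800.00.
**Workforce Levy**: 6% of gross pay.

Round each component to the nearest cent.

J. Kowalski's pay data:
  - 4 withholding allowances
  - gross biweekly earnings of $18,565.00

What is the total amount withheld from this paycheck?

Territorial Income Tax: taxable = $18,565.00 − 4×$110.00 = $18,125.00
  $1,854.40 + 34% × ($18,125.00 − $12,800.00) = $1,854.40 + 34% × $5,325.00 = $3,664.90
Workforce Levy: 6% × $18,565.00 = $1,113.90
Total: $3,664.90 + $1,113.90 = $4,778.80

$4,778.80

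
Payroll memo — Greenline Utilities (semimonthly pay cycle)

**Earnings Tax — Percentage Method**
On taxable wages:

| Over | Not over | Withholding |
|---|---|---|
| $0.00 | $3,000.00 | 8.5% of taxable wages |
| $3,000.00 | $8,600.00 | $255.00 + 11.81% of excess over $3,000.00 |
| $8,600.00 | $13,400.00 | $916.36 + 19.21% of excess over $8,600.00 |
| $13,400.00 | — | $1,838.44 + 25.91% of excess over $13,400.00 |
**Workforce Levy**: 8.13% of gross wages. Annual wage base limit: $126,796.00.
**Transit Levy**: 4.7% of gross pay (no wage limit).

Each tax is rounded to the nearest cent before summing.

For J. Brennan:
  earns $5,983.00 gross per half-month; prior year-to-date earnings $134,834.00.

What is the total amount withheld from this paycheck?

$888.49

Earnings Tax: taxable = $5,983.00
  $255.00 + 11.81% × ($5,983.00 − $3,000.00) = $255.00 + 11.81% × $2,983.00 = $607.29
Workforce Levy: YTD $134,834.00 ≥ cap $126,796.00 → $0.00
Transit Levy: 4.7% × $5,983.00 = $281.20
Total: $607.29 + $0.00 + $281.20 = $888.49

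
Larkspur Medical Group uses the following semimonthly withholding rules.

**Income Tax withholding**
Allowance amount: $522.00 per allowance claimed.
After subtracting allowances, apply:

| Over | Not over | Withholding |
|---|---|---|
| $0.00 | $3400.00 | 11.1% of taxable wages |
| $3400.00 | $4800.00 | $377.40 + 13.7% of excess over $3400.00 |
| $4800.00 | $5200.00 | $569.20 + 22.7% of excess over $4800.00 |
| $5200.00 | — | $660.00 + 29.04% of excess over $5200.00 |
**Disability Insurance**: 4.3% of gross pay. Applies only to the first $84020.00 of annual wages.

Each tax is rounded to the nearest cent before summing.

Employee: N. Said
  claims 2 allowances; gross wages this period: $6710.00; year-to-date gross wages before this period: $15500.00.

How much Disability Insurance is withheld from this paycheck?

Disability Insurance: 4.3% × $6710.00 = $288.53

$288.53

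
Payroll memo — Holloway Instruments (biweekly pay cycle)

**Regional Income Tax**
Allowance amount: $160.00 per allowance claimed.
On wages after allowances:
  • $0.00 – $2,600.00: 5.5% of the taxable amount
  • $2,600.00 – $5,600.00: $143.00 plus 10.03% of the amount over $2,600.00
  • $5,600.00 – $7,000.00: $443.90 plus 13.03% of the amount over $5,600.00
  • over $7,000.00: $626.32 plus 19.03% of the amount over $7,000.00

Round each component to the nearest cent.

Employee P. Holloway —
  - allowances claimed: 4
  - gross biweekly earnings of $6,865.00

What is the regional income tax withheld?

Regional Income Tax: taxable = $6,865.00 − 4×$160.00 = $6,225.00
  $443.90 + 13.03% × ($6,225.00 − $5,600.00) = $443.90 + 13.03% × $625.00 = $525.34

$525.34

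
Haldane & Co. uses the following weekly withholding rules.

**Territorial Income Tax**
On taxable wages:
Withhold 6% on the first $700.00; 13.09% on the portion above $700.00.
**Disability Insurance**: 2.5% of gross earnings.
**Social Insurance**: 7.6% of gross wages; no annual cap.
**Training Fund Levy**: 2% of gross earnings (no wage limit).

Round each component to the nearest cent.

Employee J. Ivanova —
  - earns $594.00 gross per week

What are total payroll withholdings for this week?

Territorial Income Tax: taxable = $594.00
  6% × $594.00 = $35.64
Disability Insurance: 2.5% × $594.00 = $14.85
Social Insurance: 7.6% × $594.00 = $45.14
Training Fund Levy: 2% × $594.00 = $11.88
Total: $35.64 + $14.85 + $45.14 + $11.88 = $107.51

$107.51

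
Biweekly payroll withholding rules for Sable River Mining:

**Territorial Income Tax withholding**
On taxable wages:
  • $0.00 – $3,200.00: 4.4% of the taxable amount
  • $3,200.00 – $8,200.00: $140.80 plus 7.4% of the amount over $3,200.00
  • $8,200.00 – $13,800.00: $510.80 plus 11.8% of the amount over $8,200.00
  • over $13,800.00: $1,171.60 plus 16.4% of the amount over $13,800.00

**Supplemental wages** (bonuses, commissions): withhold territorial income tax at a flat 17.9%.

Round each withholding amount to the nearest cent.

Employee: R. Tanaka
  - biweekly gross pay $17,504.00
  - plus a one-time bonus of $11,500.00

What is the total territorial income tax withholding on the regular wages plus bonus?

Territorial Income Tax: taxable = $17,504.00
  $1,171.60 + 16.4% × ($17,504.00 − $13,800.00) = $1,171.60 + 16.4% × $3,704.00 = $1,779.06
Supplemental (17.9% flat on bonus): 17.9% × $11,500.00 = $2,058.50
Total territorial income tax: $1,779.06 + $2,058.50 = $3,837.56

$3,837.56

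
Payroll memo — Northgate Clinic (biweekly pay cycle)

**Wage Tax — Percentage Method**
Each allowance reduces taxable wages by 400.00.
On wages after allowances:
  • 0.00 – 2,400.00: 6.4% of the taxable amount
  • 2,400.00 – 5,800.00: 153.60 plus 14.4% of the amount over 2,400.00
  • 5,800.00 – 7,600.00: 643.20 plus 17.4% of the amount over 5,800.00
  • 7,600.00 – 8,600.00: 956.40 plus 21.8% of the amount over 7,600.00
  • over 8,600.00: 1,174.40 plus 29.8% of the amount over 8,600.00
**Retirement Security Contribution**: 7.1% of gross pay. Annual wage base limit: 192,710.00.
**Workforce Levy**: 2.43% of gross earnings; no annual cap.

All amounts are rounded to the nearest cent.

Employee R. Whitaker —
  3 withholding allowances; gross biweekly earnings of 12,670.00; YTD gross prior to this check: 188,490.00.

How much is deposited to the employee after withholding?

10,032.84

Wage Tax: taxable = 12,670.00 − 3×400.00 = 11,470.00
  1,174.40 + 29.8% × (11,470.00 − 8,600.00) = 1,174.40 + 29.8% × 2,870.00 = 2,029.66
Retirement Security Contribution: cap 192,710.00 − YTD 188,490.00 = 4,220.00 subject; 7.1% × 4,220.00 = 299.62
Workforce Levy: 2.43% × 12,670.00 = 307.88
Total withheld: 2,029.66 + 299.62 + 307.88 = 2,637.16
Net pay: 12,670.00 − 2,637.16 = 10,032.84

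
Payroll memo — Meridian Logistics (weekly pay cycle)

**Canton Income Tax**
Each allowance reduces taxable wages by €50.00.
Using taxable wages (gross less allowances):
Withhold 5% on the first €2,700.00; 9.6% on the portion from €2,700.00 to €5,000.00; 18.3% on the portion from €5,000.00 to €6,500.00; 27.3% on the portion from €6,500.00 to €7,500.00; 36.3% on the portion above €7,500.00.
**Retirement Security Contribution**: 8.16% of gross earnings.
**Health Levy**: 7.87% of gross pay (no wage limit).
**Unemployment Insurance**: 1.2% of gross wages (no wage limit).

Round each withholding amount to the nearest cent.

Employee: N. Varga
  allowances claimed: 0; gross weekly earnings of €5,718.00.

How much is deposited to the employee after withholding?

Canton Income Tax: taxable = €5,718.00
  €355.80 + 18.3% × (€5,718.00 − €5,000.00) = €355.80 + 18.3% × €718.00 = €487.19
Retirement Security Contribution: 8.16% × €5,718.00 = €466.59
Health Levy: 7.87% × €5,718.00 = €450.01
Unemployment Insurance: 1.2% × €5,718.00 = €68.62
Total withheld: €487.19 + €466.59 + €450.01 + €68.62 = €1,472.41
Net pay: €5,718.00 − €1,472.41 = €4,245.59

€4,245.59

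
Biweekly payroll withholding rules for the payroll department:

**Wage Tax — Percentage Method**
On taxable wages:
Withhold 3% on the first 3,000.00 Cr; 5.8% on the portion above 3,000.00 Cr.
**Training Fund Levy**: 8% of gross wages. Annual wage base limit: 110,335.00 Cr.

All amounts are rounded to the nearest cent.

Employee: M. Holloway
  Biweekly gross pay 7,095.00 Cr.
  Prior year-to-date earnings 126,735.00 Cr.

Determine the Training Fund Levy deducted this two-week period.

Training Fund Levy: YTD 126,735.00 Cr ≥ cap 110,335.00 Cr → 0.00 Cr

0.00 Cr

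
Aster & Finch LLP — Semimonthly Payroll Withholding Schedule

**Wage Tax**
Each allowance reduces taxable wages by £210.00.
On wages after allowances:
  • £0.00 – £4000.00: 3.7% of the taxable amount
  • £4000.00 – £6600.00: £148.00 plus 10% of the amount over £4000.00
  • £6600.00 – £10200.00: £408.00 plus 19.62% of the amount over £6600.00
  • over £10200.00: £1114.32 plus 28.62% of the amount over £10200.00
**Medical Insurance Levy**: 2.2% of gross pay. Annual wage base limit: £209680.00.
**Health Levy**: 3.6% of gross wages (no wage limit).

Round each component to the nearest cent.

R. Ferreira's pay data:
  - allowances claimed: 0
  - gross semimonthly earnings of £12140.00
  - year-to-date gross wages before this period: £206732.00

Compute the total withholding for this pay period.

Wage Tax: taxable = £12140.00
  £1114.32 + 28.62% × (£12140.00 − £10200.00) = £1114.32 + 28.62% × £1940.00 = £1669.55
Medical Insurance Levy: cap £209680.00 − YTD £206732.00 = £2948.00 subject; 2.2% × £2948.00 = £64.86
Health Levy: 3.6% × £12140.00 = £437.04
Total: £1669.55 + £64.86 + £437.04 = £2171.45

£2171.45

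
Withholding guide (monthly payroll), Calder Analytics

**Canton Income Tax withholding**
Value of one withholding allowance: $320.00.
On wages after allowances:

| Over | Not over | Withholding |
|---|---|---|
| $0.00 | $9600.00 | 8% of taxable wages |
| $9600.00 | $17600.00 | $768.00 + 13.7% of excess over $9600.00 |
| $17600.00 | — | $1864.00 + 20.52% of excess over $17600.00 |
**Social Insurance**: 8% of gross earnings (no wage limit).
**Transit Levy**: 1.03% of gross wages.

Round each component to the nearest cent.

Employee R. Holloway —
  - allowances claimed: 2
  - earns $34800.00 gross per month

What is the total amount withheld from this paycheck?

$8404.55

Canton Income Tax: taxable = $34800.00 − 2×$320.00 = $34160.00
  $1864.00 + 20.52% × ($34160.00 − $17600.00) = $1864.00 + 20.52% × $16560.00 = $5262.11
Social Insurance: 8% × $34800.00 = $2784.00
Transit Levy: 1.03% × $34800.00 = $358.44
Total: $5262.11 + $2784.00 + $358.44 = $8404.55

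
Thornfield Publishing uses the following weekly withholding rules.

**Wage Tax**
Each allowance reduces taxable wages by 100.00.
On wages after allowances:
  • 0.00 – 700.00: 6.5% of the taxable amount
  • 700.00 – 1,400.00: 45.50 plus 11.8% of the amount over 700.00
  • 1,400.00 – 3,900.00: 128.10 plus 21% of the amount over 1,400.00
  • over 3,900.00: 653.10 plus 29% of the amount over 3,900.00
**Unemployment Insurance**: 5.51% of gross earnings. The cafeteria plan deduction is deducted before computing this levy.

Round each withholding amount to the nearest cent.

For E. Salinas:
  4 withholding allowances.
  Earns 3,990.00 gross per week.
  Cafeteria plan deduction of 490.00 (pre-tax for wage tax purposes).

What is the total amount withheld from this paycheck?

677.95

Wage Tax: taxable = 3,990.00 − 490.00 − 4×100.00 = 3,100.00
  128.10 + 21% × (3,100.00 − 1,400.00) = 128.10 + 21% × 1,700.00 = 485.10
Unemployment Insurance: 5.51% × 3,500.00 = 192.85
Total: 485.10 + 192.85 = 677.95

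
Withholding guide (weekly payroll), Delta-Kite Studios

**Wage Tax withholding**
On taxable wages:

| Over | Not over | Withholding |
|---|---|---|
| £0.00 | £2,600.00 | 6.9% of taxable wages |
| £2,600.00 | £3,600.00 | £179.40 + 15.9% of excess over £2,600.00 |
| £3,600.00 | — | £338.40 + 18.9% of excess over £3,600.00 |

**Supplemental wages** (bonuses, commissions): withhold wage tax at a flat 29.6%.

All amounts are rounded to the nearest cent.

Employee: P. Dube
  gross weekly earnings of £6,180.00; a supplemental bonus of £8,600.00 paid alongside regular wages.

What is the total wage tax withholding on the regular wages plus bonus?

£3,371.62

Wage Tax: taxable = £6,180.00
  £338.40 + 18.9% × (£6,180.00 − £3,600.00) = £338.40 + 18.9% × £2,580.00 = £826.02
Supplemental (29.6% flat on bonus): 29.6% × £8,600.00 = £2,545.60
Total wage tax: £826.02 + £2,545.60 = £3,371.62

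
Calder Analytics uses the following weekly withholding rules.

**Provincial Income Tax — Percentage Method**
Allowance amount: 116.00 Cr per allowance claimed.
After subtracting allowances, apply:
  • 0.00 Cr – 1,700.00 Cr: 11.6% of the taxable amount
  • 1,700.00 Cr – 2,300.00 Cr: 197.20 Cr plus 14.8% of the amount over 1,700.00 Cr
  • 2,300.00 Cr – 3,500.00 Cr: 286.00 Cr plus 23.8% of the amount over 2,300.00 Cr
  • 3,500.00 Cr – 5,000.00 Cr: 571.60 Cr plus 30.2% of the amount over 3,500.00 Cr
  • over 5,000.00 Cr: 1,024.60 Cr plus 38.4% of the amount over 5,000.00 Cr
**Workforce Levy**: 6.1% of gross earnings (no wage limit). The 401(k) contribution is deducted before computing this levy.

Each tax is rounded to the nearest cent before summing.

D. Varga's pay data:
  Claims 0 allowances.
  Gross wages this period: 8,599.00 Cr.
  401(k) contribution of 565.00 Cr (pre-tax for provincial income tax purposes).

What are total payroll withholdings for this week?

2,679.73 Cr

Provincial Income Tax: taxable = 8,599.00 Cr − 565.00 Cr = 8,034.00 Cr
  1,024.60 Cr + 38.4% × (8,034.00 Cr − 5,000.00 Cr) = 1,024.60 Cr + 38.4% × 3,034.00 Cr = 2,189.66 Cr
Workforce Levy: 6.1% × 8,034.00 Cr = 490.07 Cr
Total: 2,189.66 Cr + 490.07 Cr = 2,679.73 Cr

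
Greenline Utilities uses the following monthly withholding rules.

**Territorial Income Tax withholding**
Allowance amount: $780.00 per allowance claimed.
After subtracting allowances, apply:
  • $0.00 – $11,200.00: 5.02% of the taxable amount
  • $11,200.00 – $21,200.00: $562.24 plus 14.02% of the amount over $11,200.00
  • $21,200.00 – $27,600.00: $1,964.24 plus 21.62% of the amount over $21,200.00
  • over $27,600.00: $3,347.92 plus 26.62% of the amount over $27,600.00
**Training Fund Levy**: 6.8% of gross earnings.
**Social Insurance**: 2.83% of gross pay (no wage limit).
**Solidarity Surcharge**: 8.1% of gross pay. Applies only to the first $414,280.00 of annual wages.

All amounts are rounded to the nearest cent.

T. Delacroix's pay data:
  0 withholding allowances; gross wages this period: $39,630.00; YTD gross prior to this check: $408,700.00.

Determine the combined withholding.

$10,818.66

Territorial Income Tax: taxable = $39,630.00
  $3,347.92 + 26.62% × ($39,630.00 − $27,600.00) = $3,347.92 + 26.62% × $12,030.00 = $6,550.31
Training Fund Levy: 6.8% × $39,630.00 = $2,694.84
Social Insurance: 2.83% × $39,630.00 = $1,121.53
Solidarity Surcharge: cap $414,280.00 − YTD $408,700.00 = $5,580.00 subject; 8.1% × $5,580.00 = $451.98
Total: $6,550.31 + $2,694.84 + $1,121.53 + $451.98 = $10,818.66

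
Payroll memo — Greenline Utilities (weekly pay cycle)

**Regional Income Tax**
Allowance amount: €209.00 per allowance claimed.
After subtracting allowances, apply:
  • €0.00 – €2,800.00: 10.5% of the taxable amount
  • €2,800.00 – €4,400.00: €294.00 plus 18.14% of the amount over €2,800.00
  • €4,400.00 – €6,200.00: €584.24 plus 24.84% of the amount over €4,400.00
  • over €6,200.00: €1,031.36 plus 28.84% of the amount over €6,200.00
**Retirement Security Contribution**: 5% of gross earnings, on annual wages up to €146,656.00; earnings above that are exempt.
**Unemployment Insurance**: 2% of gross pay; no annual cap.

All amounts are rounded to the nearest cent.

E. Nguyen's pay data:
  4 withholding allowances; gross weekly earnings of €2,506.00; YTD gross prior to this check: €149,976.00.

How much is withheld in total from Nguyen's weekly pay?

€225.47

Regional Income Tax: taxable = €2,506.00 − 4×€209.00 = €1,670.00
  10.5% × €1,670.00 = €175.35
Retirement Security Contribution: YTD €149,976.00 ≥ cap €146,656.00 → €0.00
Unemployment Insurance: 2% × €2,506.00 = €50.12
Total: €175.35 + €0.00 + €50.12 = €225.47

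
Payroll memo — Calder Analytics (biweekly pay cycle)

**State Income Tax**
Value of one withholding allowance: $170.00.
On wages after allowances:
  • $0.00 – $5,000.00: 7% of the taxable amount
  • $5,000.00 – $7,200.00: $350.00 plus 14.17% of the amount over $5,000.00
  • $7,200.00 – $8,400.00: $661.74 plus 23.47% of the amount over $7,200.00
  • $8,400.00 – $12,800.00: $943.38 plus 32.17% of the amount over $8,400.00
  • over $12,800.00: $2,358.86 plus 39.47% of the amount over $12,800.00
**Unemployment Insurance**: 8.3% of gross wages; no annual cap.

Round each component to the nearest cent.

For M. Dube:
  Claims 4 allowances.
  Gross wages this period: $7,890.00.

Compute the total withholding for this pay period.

$1,318.96

State Income Tax: taxable = $7,890.00 − 4×$170.00 = $7,210.00
  $661.74 + 23.47% × ($7,210.00 − $7,200.00) = $661.74 + 23.47% × $10.00 = $664.09
Unemployment Insurance: 8.3% × $7,890.00 = $654.87
Total: $664.09 + $654.87 = $1,318.96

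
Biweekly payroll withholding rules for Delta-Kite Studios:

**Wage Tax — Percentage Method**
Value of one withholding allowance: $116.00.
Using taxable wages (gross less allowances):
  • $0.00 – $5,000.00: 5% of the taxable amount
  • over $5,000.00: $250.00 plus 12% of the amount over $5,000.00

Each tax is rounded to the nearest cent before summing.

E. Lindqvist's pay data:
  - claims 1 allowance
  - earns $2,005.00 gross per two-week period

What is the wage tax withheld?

$94.45

Wage Tax: taxable = $2,005.00 − 1×$116.00 = $1,889.00
  5% × $1,889.00 = $94.45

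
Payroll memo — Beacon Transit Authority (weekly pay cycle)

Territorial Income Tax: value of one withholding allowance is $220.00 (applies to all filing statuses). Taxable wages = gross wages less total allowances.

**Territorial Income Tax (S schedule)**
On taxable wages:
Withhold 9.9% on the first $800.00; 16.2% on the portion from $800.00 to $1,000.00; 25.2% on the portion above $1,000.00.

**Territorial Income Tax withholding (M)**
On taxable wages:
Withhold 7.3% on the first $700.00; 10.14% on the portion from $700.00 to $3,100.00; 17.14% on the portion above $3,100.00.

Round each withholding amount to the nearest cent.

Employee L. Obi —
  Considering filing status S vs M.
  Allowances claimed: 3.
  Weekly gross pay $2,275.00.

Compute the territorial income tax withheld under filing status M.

Territorial Income Tax (M): taxable = $2,275.00 − 3×$220.00 = $1,615.00
  $51.10 + 10.14% × ($1,615.00 − $700.00) = $51.10 + 10.14% × $915.00 = $143.88

$143.88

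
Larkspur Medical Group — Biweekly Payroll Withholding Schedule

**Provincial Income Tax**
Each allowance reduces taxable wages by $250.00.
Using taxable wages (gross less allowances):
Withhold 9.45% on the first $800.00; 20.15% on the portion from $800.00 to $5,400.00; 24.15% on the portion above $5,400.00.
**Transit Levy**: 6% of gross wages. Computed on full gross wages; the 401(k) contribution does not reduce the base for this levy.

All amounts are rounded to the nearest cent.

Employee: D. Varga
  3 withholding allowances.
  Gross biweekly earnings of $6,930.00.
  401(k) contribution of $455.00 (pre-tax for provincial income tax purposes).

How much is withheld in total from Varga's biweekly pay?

Provincial Income Tax: taxable = $6,930.00 − $455.00 − 3×$250.00 = $5,725.00
  $1,002.50 + 24.15% × ($5,725.00 − $5,400.00) = $1,002.50 + 24.15% × $325.00 = $1,080.99
Transit Levy: 6% × $6,930.00 = $415.80
Total: $1,080.99 + $415.80 = $1,496.79

$1,496.79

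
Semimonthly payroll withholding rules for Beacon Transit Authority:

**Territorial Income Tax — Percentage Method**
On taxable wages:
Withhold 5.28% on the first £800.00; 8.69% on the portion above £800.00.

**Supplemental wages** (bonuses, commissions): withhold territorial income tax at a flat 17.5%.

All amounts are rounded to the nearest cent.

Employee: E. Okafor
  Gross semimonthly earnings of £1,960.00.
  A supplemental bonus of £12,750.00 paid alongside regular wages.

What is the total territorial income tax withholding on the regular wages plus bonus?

£2,374.29

Territorial Income Tax: taxable = £1,960.00
  £42.24 + 8.69% × (£1,960.00 − £800.00) = £42.24 + 8.69% × £1,160.00 = £143.04
Supplemental (17.5% flat on bonus): 17.5% × £12,750.00 = £2,231.25
Total territorial income tax: £143.04 + £2,231.25 = £2,374.29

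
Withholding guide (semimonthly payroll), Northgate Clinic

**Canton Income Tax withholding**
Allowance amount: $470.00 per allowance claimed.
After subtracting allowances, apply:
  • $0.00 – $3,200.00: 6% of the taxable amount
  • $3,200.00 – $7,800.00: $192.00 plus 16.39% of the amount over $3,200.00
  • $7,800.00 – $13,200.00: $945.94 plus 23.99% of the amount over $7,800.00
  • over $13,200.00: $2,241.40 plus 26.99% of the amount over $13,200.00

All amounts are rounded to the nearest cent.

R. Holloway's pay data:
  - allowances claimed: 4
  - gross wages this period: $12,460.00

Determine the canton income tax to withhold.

Canton Income Tax: taxable = $12,460.00 − 4×$470.00 = $10,580.00
  $945.94 + 23.99% × ($10,580.00 − $7,800.00) = $945.94 + 23.99% × $2,780.00 = $1,612.86

$1,612.86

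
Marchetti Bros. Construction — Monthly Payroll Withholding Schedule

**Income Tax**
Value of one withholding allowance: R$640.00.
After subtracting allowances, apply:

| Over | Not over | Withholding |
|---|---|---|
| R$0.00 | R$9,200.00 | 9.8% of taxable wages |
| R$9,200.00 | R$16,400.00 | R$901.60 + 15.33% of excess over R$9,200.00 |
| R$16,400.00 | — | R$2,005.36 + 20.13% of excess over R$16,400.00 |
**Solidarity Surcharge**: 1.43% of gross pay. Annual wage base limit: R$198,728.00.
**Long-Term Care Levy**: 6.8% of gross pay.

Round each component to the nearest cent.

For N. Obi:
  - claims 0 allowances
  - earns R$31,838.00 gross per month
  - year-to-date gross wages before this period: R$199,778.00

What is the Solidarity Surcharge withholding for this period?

R$0.00

Solidarity Surcharge: YTD R$199,778.00 ≥ cap R$198,728.00 → R$0.00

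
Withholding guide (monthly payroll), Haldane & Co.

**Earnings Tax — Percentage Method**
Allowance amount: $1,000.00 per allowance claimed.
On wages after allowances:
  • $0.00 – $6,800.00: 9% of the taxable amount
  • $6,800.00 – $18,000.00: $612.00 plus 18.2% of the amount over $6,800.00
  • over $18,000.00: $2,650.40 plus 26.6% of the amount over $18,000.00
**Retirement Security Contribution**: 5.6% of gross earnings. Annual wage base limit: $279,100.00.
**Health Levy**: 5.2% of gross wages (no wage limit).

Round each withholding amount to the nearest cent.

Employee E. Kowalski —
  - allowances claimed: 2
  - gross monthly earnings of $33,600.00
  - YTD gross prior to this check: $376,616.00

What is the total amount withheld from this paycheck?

$8,015.20

Earnings Tax: taxable = $33,600.00 − 2×$1,000.00 = $31,600.00
  $2,650.40 + 26.6% × ($31,600.00 − $18,000.00) = $2,650.40 + 26.6% × $13,600.00 = $6,268.00
Retirement Security Contribution: YTD $376,616.00 ≥ cap $279,100.00 → $0.00
Health Levy: 5.2% × $33,600.00 = $1,747.20
Total: $6,268.00 + $0.00 + $1,747.20 = $8,015.20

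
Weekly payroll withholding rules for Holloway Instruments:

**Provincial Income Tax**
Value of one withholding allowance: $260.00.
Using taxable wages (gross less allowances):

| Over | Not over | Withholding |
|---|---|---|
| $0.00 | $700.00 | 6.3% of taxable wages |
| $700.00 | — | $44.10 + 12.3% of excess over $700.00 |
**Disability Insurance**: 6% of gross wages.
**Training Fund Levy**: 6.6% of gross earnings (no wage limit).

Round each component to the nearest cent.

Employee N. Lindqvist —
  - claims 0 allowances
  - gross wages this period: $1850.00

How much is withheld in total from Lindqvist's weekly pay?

$418.65

Provincial Income Tax: taxable = $1850.00
  $44.10 + 12.3% × ($1850.00 − $700.00) = $44.10 + 12.3% × $1150.00 = $185.55
Disability Insurance: 6% × $1850.00 = $111.00
Training Fund Levy: 6.6% × $1850.00 = $122.10
Total: $185.55 + $111.00 + $122.10 = $418.65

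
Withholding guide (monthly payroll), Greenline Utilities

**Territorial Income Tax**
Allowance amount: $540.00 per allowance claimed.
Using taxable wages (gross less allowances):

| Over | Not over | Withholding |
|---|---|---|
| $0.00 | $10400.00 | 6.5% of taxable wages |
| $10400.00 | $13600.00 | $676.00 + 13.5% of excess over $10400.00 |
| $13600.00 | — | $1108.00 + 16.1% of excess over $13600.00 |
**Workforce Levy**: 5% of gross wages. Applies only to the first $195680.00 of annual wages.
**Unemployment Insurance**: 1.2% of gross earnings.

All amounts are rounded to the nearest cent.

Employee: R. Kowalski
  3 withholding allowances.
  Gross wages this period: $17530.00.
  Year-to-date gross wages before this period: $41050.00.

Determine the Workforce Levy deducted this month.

$876.50

Workforce Levy: 5% × $17530.00 = $876.50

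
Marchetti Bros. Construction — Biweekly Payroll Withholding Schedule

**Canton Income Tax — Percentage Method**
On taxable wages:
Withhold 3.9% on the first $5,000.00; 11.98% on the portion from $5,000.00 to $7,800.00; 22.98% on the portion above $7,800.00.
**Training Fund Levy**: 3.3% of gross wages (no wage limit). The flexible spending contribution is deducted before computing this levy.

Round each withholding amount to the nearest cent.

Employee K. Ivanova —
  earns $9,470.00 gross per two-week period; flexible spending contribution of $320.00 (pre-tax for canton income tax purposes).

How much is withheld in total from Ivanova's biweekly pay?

Canton Income Tax: taxable = $9,470.00 − $320.00 = $9,150.00
  $530.44 + 22.98% × ($9,150.00 − $7,800.00) = $530.44 + 22.98% × $1,350.00 = $840.67
Training Fund Levy: 3.3% × $9,150.00 = $301.95
Total: $840.67 + $301.95 = $1,142.62

$1,142.62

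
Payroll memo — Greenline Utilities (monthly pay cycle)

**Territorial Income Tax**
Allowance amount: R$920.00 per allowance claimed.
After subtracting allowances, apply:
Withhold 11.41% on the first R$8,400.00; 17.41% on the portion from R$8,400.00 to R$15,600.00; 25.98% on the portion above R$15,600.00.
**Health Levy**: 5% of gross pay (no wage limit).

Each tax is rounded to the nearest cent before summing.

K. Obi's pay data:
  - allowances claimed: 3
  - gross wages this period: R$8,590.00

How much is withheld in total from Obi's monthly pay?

R$1,094.70

Territorial Income Tax: taxable = R$8,590.00 − 3×R$920.00 = R$5,830.00
  11.41% × R$5,830.00 = R$665.20
Health Levy: 5% × R$8,590.00 = R$429.50
Total: R$665.20 + R$429.50 = R$1,094.70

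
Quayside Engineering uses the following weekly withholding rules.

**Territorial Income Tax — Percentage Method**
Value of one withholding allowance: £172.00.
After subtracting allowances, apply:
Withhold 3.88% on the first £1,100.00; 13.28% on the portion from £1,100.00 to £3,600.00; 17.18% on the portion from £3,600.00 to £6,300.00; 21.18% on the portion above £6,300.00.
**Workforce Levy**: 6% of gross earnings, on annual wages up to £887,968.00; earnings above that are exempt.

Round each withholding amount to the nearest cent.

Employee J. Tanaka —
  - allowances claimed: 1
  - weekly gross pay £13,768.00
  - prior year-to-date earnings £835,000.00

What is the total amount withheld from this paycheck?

Territorial Income Tax: taxable = £13,768.00 − 1×£172.00 = £13,596.00
  £838.54 + 21.18% × (£13,596.00 − £6,300.00) = £838.54 + 21.18% × £7,296.00 = £2,383.83
Workforce Levy: 6% × £13,768.00 = £826.08
Total: £2,383.83 + £826.08 = £3,209.91

£3,209.91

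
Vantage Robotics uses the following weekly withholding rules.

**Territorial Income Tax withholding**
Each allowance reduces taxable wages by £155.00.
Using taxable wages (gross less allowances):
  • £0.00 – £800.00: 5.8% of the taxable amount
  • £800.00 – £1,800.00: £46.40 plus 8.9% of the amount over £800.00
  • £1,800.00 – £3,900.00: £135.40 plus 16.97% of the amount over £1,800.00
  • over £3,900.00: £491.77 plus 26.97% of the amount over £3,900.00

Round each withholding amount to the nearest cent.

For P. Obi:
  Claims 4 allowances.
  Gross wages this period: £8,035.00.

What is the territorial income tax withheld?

Territorial Income Tax: taxable = £8,035.00 − 4×£155.00 = £7,415.00
  £491.77 + 26.97% × (£7,415.00 − £3,900.00) = £491.77 + 26.97% × £3,515.00 = £1,439.77

£1,439.77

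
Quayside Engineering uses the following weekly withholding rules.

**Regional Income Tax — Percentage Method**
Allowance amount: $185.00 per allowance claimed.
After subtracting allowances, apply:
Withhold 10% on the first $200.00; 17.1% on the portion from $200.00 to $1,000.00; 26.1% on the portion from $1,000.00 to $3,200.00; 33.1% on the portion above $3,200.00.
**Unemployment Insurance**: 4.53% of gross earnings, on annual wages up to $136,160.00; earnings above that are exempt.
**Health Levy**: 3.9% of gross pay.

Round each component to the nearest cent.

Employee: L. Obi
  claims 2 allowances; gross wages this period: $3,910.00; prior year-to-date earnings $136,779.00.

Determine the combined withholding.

$996.03

Regional Income Tax: taxable = $3,910.00 − 2×$185.00 = $3,540.00
  $731.00 + 33.1% × ($3,540.00 − $3,200.00) = $731.00 + 33.1% × $340.00 = $843.54
Unemployment Insurance: YTD $136,779.00 ≥ cap $136,160.00 → $0.00
Health Levy: 3.9% × $3,910.00 = $152.49
Total: $843.54 + $0.00 + $152.49 = $996.03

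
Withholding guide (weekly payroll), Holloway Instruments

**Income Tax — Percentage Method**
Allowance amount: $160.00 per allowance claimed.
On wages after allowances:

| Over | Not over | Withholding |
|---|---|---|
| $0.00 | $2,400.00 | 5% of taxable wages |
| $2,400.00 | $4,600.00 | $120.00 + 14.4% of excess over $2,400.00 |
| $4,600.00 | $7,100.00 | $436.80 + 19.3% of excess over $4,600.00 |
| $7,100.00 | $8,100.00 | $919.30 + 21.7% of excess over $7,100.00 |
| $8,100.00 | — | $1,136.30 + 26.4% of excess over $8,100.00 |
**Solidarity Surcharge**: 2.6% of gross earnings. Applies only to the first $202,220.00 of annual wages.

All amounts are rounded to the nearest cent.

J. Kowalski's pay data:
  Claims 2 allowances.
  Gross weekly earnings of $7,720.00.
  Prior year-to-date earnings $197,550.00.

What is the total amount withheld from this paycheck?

$1,105.82

Income Tax: taxable = $7,720.00 − 2×$160.00 = $7,400.00
  $919.30 + 21.7% × ($7,400.00 − $7,100.00) = $919.30 + 21.7% × $300.00 = $984.40
Solidarity Surcharge: cap $202,220.00 − YTD $197,550.00 = $4,670.00 subject; 2.6% × $4,670.00 = $121.42
Total: $984.40 + $121.42 = $1,105.82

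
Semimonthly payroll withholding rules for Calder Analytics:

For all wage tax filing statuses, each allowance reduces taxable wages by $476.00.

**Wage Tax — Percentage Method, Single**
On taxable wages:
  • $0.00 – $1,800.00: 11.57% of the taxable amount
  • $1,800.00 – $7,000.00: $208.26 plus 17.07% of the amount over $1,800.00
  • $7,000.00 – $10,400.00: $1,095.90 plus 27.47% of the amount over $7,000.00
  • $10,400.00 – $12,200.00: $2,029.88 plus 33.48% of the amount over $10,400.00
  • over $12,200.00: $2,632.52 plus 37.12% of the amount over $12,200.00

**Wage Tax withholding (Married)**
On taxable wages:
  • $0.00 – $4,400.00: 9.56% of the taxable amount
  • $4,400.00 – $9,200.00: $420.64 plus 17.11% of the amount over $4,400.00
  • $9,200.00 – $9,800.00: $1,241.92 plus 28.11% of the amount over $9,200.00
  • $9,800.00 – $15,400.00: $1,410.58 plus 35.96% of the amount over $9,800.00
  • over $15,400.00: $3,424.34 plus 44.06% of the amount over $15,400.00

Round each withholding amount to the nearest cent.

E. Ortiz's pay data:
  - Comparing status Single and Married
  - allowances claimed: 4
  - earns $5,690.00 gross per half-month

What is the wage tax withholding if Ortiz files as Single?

$547.27

Wage Tax (Single): taxable = $5,690.00 − 4×$476.00 = $3,786.00
  $208.26 + 17.07% × ($3,786.00 − $1,800.00) = $208.26 + 17.07% × $1,986.00 = $547.27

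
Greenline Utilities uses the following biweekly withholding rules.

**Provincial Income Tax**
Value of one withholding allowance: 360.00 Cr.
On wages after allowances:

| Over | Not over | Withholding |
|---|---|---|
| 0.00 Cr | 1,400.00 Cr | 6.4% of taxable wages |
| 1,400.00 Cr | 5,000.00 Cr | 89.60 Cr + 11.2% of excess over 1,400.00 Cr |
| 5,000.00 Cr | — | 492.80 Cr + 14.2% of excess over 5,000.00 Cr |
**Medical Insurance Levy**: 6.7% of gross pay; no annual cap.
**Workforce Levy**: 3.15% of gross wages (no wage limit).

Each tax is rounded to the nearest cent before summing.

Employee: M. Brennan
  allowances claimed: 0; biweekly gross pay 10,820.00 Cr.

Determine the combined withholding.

Provincial Income Tax: taxable = 10,820.00 Cr
  492.80 Cr + 14.2% × (10,820.00 Cr − 5,000.00 Cr) = 492.80 Cr + 14.2% × 5,820.00 Cr = 1,319.24 Cr
Medical Insurance Levy: 6.7% × 10,820.00 Cr = 724.94 Cr
Workforce Levy: 3.15% × 10,820.00 Cr = 340.83 Cr
Total: 1,319.24 Cr + 724.94 Cr + 340.83 Cr = 2,385.01 Cr

2,385.01 Cr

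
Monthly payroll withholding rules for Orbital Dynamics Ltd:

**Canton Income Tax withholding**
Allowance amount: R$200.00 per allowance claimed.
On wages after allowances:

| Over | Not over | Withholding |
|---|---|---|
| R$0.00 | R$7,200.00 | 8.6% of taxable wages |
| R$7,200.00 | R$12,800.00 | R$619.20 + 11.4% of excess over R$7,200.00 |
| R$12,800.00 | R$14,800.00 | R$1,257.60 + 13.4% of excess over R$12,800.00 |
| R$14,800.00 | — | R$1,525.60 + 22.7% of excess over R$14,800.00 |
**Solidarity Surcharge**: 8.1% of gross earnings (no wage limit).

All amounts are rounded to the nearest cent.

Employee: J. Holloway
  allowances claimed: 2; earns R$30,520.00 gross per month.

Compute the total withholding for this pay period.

Canton Income Tax: taxable = R$30,520.00 − 2×R$200.00 = R$30,120.00
  R$1,525.60 + 22.7% × (R$30,120.00 − R$14,800.00) = R$1,525.60 + 22.7% × R$15,320.00 = R$5,003.24
Solidarity Surcharge: 8.1% × R$30,520.00 = R$2,472.12
Total: R$5,003.24 + R$2,472.12 = R$7,475.36

R$7,475.36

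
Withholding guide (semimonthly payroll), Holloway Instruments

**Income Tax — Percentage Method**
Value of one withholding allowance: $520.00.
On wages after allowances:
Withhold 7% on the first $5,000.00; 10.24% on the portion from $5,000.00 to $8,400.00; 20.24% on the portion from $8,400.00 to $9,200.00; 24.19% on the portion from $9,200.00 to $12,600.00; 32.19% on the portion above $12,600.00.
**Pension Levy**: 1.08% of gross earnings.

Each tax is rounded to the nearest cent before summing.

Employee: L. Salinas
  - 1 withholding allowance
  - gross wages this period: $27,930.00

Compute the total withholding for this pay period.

$6,751.52

Income Tax: taxable = $27,930.00 − 1×$520.00 = $27,410.00
  $1,682.54 + 32.19% × ($27,410.00 − $12,600.00) = $1,682.54 + 32.19% × $14,810.00 = $6,449.88
Pension Levy: 1.08% × $27,930.00 = $301.64
Total: $6,449.88 + $301.64 = $6,751.52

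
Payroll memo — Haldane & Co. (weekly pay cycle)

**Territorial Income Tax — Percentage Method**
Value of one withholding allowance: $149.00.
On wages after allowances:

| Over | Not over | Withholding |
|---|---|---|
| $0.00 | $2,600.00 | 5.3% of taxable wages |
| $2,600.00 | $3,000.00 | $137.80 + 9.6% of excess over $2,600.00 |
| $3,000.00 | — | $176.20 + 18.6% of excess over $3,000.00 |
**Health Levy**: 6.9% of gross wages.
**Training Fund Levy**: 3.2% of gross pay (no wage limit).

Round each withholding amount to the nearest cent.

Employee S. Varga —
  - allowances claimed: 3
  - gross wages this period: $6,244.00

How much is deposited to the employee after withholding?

$4,916.91

Territorial Income Tax: taxable = $6,244.00 − 3×$149.00 = $5,797.00
  $176.20 + 18.6% × ($5,797.00 − $3,000.00) = $176.20 + 18.6% × $2,797.00 = $696.44
Health Levy: 6.9% × $6,244.00 = $430.84
Training Fund Levy: 3.2% × $6,244.00 = $199.81
Total withheld: $696.44 + $430.84 + $199.81 = $1,327.09
Net pay: $6,244.00 − $1,327.09 = $4,916.91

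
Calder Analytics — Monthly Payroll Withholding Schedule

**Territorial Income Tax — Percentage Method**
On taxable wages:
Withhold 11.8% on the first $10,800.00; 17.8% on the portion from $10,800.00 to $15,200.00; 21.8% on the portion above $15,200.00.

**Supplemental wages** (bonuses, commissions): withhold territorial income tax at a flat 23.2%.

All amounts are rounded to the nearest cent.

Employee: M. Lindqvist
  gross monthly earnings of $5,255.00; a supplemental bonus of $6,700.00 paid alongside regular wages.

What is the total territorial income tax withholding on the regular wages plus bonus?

$2,174.49

Territorial Income Tax: taxable = $5,255.00
  11.8% × $5,255.00 = $620.09
Supplemental (23.2% flat on bonus): 23.2% × $6,700.00 = $1,554.40
Total territorial income tax: $620.09 + $1,554.40 = $2,174.49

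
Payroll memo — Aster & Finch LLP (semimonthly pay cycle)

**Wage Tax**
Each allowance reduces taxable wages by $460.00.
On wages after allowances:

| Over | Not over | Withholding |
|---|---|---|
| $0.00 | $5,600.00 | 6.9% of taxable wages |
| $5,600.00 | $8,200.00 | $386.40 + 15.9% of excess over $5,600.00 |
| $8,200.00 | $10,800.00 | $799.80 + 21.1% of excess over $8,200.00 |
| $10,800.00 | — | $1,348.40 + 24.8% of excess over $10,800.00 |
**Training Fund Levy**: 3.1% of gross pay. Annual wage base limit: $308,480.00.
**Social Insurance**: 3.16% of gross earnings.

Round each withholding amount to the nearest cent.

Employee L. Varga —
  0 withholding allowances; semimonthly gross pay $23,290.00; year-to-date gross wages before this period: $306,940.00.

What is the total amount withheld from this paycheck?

Wage Tax: taxable = $23,290.00
  $1,348.40 + 24.8% × ($23,290.00 − $10,800.00) = $1,348.40 + 24.8% × $12,490.00 = $4,445.92
Training Fund Levy: cap $308,480.00 − YTD $306,940.00 = $1,540.00 subject; 3.1% × $1,540.00 = $47.74
Social Insurance: 3.16% × $23,290.00 = $735.96
Total: $4,445.92 + $47.74 + $735.96 = $5,229.62

$5,229.62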